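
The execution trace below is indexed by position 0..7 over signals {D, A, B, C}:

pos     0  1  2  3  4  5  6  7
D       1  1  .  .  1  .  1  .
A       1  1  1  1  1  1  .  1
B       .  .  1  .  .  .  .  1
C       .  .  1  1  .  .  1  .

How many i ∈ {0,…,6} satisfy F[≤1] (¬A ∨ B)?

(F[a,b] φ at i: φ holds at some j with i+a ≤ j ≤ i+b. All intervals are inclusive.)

4

Evaluate at each i in [0,6]:
  i=0: ✗ (none in [0,1])
  i=1: ✓ (witness j=2)
  i=2: ✓ (witness j=2)
  i=3: ✗ (none in [3,4])
  i=4: ✗ (none in [4,5])
  i=5: ✓ (witness j=6)
  i=6: ✓ (witness j=6)
Positions where it holds: {1, 2, 5, 6} → 4.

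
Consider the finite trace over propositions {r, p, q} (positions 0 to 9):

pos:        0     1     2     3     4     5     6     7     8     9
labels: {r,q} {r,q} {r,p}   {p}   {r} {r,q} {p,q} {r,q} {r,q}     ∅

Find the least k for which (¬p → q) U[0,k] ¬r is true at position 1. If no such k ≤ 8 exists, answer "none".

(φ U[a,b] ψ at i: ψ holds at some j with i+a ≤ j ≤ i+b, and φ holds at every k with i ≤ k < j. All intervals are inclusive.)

Need earliest j ≥ 1 with ¬r, and (¬p → q) at every k in [1,j-1].
  j=1: rhs fails.
  j=2: rhs fails.
  j=3: rhs holds; lhs holds on [1,2]. k = 2.

2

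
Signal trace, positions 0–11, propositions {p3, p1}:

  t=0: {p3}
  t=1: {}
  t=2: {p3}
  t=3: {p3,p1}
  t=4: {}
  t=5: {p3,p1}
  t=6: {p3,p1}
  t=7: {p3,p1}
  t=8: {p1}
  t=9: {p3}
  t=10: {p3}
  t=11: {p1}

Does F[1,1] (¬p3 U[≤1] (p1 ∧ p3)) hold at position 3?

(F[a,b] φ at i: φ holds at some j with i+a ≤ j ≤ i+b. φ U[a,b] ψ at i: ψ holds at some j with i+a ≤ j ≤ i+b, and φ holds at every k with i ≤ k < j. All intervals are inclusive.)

Holds

Check (¬p3 U[≤1] (p1 ∧ p3)) at each j in [4,4]:
  j=4: holds
Found at j=4 → formula holds.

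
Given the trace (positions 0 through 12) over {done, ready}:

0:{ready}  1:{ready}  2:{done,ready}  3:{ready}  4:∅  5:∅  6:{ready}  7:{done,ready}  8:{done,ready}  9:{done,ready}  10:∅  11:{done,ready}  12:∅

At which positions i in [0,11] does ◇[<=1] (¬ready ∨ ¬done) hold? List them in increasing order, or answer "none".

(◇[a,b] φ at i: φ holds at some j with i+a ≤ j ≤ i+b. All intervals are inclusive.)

0, 1, 2, 3, 4, 5, 6, 9, 10, 11

Evaluate at each i in [0,11]:
  i=0: ✓ (witness j=0)
  i=1: ✓ (witness j=1)
  i=2: ✓ (witness j=3)
  i=3: ✓ (witness j=3)
  i=4: ✓ (witness j=4)
  i=5: ✓ (witness j=5)
  i=6: ✓ (witness j=6)
  i=7: ✗ (none in [7,8])
  i=8: ✗ (none in [8,9])
  i=9: ✓ (witness j=10)
  i=10: ✓ (witness j=10)
  i=11: ✓ (witness j=12)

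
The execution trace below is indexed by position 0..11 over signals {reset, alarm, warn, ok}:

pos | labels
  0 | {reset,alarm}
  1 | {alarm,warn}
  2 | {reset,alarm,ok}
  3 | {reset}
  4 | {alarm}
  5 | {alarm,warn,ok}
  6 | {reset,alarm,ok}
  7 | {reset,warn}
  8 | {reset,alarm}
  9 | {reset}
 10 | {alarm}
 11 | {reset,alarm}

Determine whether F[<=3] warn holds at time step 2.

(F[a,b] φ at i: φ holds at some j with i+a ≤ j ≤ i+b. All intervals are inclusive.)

Yes

Check warn at each j in [2,5]:
  j=2: false
  j=3: false
  j=4: false
  j=5: true
Found at j=5 → formula holds.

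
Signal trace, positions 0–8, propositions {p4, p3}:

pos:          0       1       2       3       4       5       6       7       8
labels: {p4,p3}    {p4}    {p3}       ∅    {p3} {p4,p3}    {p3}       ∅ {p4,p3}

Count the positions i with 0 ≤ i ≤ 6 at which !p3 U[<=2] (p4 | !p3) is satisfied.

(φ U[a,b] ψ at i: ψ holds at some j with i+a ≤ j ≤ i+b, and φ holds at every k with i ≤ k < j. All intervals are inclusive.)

Evaluate at each i in [0,6]:
  i=0: ✓ (rhs at j=0)
  i=1: ✓ (rhs at j=1)
  i=2: ✗ (lhs fails at k=2 before rhs at j=3)
  i=3: ✓ (rhs at j=3)
  i=4: ✗ (lhs fails at k=4 before rhs at j=5)
  i=5: ✓ (rhs at j=5)
  i=6: ✗ (lhs fails at k=6 before rhs at j=7)
Positions where it holds: {0, 1, 3, 5} → 4.

4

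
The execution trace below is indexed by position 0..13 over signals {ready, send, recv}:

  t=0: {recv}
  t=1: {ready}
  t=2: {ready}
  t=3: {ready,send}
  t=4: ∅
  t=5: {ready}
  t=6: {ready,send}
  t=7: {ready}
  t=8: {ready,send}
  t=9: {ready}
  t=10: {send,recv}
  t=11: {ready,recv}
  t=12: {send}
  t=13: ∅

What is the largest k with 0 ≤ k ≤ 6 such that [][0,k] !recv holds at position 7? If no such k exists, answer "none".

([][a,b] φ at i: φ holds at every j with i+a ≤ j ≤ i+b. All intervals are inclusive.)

!recv must hold from j=7 onward; find where it first fails.
  j=7: holds
  j=8: holds
  j=9: holds
  j=10: fails
Holds on [7,9], so largest k = 2.

2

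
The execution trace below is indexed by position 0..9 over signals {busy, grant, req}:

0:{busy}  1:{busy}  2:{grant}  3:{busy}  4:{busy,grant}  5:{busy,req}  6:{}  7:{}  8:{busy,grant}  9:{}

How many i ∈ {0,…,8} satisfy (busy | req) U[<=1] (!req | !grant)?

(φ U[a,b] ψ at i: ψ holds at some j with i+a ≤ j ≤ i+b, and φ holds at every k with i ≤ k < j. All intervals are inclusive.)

9

Evaluate at each i in [0,8]:
  i=0: ✓ (rhs at j=0)
  i=1: ✓ (rhs at j=1)
  i=2: ✓ (rhs at j=2)
  i=3: ✓ (rhs at j=3)
  i=4: ✓ (rhs at j=4)
  i=5: ✓ (rhs at j=5)
  i=6: ✓ (rhs at j=6)
  i=7: ✓ (rhs at j=7)
  i=8: ✓ (rhs at j=8)
Positions where it holds: {0, 1, 2, 3, 4, 5, 6, 7, 8} → 9.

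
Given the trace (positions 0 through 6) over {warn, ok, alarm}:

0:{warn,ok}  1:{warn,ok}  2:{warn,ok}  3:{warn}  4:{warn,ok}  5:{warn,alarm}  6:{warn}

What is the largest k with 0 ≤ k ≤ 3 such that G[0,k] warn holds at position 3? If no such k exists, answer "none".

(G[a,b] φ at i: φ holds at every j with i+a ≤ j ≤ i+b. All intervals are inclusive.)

warn must hold from j=3 onward; find where it first fails.
  j=3: holds
  j=4: holds
  j=5: holds
  j=6: holds
Holds through j=6; largest k = 3.

3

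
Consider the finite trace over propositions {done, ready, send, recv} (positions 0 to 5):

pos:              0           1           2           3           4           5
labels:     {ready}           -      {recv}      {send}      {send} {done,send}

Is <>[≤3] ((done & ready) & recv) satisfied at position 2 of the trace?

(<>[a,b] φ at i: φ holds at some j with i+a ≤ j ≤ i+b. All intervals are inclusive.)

No

Check ((done & ready) & recv) at each j in [2,5]:
  j=2: false
  j=3: false
  j=4: false
  j=5: false
No position in the window satisfies it → formula fails.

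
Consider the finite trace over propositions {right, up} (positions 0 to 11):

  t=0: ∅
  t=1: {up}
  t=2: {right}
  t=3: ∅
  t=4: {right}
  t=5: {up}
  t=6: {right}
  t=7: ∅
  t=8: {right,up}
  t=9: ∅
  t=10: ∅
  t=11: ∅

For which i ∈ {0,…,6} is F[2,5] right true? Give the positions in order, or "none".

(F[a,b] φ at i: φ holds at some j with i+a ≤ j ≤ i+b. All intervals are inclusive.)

Evaluate at each i in [0,6]:
  i=0: ✓ (witness j=2)
  i=1: ✓ (witness j=4)
  i=2: ✓ (witness j=4)
  i=3: ✓ (witness j=6)
  i=4: ✓ (witness j=6)
  i=5: ✓ (witness j=8)
  i=6: ✓ (witness j=8)

0, 1, 2, 3, 4, 5, 6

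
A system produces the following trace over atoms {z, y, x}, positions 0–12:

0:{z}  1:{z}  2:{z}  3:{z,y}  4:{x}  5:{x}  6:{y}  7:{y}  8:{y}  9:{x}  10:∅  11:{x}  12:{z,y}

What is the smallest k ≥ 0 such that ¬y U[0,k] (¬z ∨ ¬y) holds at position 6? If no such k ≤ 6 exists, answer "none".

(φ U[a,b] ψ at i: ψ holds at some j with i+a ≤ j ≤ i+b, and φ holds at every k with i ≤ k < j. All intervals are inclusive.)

Need earliest j ≥ 6 with (¬z ∨ ¬y), and ¬y at every k in [6,j-1].
  j=6: rhs holds (empty prefix). k = 0.

0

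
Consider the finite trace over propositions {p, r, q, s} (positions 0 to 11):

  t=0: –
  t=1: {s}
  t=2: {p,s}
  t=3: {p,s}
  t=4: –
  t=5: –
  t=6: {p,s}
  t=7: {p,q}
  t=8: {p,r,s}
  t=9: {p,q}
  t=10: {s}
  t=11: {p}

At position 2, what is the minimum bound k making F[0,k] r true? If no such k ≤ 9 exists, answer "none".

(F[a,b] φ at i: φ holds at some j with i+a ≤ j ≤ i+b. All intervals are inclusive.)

6

Scan j = 2,3,… for r:
  j=2: fails
  j=3: fails
  j=4: fails
  j=5: fails
  j=6: fails
  j=7: fails
  j=8: holds
First hit at j=8, so smallest k = 8-2 = 6.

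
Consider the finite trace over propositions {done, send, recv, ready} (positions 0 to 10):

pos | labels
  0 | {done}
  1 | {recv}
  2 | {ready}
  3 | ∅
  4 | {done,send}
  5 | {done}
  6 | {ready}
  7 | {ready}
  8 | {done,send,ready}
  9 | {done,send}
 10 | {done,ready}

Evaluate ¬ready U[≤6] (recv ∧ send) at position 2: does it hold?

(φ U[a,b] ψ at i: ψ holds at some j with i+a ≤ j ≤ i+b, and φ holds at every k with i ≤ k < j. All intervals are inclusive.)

No

Need some j in [2,8] with (recv ∧ send), and ¬ready at every k in [2,j-1].
  j=2: (recv ∧ send) false.
  j=3: (recv ∧ send) false.
  j=4: (recv ∧ send) false.
  j=5: (recv ∧ send) false.
  j=6: (recv ∧ send) false.
  j=7: (recv ∧ send) false.
  j=8: (recv ∧ send) false.
No j in the window works → until fails.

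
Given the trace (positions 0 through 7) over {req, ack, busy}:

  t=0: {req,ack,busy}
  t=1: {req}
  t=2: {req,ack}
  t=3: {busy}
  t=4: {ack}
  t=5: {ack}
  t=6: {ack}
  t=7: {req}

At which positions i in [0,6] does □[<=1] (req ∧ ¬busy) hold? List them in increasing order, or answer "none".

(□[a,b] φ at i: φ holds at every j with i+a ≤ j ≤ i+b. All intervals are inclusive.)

Evaluate at each i in [0,6]:
  i=0: ✗ (fails at j=0)
  i=1: ✓ (all of [1,2])
  i=2: ✗ (fails at j=3)
  i=3: ✗ (fails at j=3)
  i=4: ✗ (fails at j=4)
  i=5: ✗ (fails at j=5)
  i=6: ✗ (fails at j=6)

1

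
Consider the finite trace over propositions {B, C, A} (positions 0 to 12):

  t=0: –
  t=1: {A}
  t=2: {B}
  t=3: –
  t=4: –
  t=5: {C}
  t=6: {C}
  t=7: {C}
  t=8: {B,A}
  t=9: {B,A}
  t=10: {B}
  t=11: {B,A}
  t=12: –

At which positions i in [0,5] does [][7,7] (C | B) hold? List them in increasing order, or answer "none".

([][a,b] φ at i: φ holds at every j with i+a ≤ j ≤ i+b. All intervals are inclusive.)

0, 1, 2, 3, 4

Evaluate at each i in [0,5]:
  i=0: ✓ (all of [7,7])
  i=1: ✓ (all of [8,8])
  i=2: ✓ (all of [9,9])
  i=3: ✓ (all of [10,10])
  i=4: ✓ (all of [11,11])
  i=5: ✗ (fails at j=12)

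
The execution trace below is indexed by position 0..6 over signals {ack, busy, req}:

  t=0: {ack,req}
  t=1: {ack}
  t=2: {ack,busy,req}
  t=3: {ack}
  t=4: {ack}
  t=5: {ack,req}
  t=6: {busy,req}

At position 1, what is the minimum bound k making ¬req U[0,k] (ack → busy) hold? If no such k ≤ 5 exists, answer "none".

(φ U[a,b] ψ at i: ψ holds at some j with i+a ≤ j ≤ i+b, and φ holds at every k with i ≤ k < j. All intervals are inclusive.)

Need earliest j ≥ 1 with (ack → busy), and ¬req at every k in [1,j-1].
  j=1: rhs fails.
  j=2: rhs holds; lhs holds on [1,1]. k = 1.

1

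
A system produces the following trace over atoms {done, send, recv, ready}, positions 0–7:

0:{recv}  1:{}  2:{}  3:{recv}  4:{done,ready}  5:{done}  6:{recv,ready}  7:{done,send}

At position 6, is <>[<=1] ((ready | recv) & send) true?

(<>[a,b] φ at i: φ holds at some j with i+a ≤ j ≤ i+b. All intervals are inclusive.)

Does not hold

Check ((ready | recv) & send) at each j in [6,7]:
  j=6: false
  j=7: false
No position in the window satisfies it → formula fails.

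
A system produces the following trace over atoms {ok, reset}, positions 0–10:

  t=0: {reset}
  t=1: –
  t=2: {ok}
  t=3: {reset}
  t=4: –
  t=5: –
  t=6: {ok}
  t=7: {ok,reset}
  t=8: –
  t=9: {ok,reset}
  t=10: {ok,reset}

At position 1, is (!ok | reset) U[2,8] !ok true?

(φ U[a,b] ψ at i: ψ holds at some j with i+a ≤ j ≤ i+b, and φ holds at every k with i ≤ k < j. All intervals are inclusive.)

False

Need some j in [3,9] with !ok, and (!ok | reset) at every k in [1,j-1].
  j=3: !ok holds, but (!ok | reset) fails at k=2 → not this j.
  j=4: !ok holds, but (!ok | reset) fails at k=2 → not this j.
  j=5: !ok holds, but (!ok | reset) fails at k=2 → not this j.
  j=6: !ok false.
  j=7: !ok false.
  j=8: !ok holds, but (!ok | reset) fails at k=2 → not this j.
  j=9: !ok false.
No j in the window works → until fails.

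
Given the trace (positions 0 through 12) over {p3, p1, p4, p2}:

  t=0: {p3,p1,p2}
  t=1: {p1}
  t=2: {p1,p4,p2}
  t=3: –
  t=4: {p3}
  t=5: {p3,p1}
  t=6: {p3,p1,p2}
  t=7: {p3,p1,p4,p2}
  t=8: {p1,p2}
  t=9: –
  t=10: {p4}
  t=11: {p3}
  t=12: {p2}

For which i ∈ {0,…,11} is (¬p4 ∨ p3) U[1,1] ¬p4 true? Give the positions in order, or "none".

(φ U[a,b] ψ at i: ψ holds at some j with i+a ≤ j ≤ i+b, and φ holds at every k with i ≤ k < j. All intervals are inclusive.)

Evaluate at each i in [0,11]:
  i=0: ✓ (rhs at j=1; lhs holds on [0,0])
  i=1: ✗ (no rhs in [2,2])
  i=2: ✗ (lhs fails at k=2 before rhs at j=3)
  i=3: ✓ (rhs at j=4; lhs holds on [3,3])
  i=4: ✓ (rhs at j=5; lhs holds on [4,4])
  i=5: ✓ (rhs at j=6; lhs holds on [5,5])
  i=6: ✗ (no rhs in [7,7])
  i=7: ✓ (rhs at j=8; lhs holds on [7,7])
  i=8: ✓ (rhs at j=9; lhs holds on [8,8])
  i=9: ✗ (no rhs in [10,10])
  i=10: ✗ (lhs fails at k=10 before rhs at j=11)
  i=11: ✓ (rhs at j=12; lhs holds on [11,11])

0, 3, 4, 5, 7, 8, 11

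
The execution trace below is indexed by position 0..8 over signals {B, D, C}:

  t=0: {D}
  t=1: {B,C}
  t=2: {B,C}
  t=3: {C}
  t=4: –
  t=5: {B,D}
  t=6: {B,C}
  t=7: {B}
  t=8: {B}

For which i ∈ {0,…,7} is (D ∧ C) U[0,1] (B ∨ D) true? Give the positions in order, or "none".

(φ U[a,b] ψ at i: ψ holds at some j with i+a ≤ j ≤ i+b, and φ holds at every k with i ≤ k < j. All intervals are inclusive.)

0, 1, 2, 5, 6, 7

Evaluate at each i in [0,7]:
  i=0: ✓ (rhs at j=0)
  i=1: ✓ (rhs at j=1)
  i=2: ✓ (rhs at j=2)
  i=3: ✗ (no rhs in [3,4])
  i=4: ✗ (lhs fails at k=4 before rhs at j=5)
  i=5: ✓ (rhs at j=5)
  i=6: ✓ (rhs at j=6)
  i=7: ✓ (rhs at j=7)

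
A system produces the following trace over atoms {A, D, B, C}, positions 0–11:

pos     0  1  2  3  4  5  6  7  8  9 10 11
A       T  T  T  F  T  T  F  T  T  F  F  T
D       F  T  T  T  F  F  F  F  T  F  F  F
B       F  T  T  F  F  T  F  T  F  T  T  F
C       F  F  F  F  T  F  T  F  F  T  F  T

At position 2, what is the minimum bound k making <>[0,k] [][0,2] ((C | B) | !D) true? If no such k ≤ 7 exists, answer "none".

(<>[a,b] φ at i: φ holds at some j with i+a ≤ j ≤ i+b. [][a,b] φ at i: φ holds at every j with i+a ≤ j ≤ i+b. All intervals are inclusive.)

Scan j = 2,3,… for [][0,2] ((C | B) | !D):
  j=2: fails
  j=3: fails
  j=4: holds
First hit at j=4, so smallest k = 4-2 = 2.

2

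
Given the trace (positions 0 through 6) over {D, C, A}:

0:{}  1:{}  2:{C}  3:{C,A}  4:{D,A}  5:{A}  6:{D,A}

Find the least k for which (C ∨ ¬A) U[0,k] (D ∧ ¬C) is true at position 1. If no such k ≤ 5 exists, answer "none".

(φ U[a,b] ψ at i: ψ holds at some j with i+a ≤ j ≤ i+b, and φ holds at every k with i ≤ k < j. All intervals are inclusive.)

Need earliest j ≥ 1 with (D ∧ ¬C), and (C ∨ ¬A) at every k in [1,j-1].
  j=1: rhs fails.
  j=2: rhs fails.
  j=3: rhs fails.
  j=4: rhs holds; lhs holds on [1,3]. k = 3.

3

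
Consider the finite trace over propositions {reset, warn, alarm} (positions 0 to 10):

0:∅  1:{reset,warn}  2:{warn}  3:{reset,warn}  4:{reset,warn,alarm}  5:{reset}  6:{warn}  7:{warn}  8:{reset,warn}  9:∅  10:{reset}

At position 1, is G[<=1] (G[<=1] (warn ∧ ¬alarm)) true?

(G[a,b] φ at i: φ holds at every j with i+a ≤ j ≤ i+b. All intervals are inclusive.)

Check G[<=1] (warn ∧ ¬alarm) at every j in [1,2]:
  j=1: holds on [1,2]
  j=2: holds on [2,3]
All positions satisfy it → formula holds.

Holds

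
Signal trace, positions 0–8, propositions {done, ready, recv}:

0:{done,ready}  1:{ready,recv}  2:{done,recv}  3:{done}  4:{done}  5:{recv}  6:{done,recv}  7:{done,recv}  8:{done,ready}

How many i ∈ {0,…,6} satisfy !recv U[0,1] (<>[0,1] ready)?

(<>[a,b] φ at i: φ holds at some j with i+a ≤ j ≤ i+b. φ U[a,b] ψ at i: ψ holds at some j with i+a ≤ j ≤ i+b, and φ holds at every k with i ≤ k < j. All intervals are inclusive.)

2

Evaluate at each i in [0,6]:
  i=0: ✓ (rhs at j=0)
  i=1: ✓ (rhs at j=1)
  i=2: ✗ (no rhs in [2,3])
  i=3: ✗ (no rhs in [3,4])
  i=4: ✗ (no rhs in [4,5])
  i=5: ✗ (no rhs in [5,6])
  i=6: ✗ (lhs fails at k=6 before rhs at j=7)
Positions where it holds: {0, 1} → 2.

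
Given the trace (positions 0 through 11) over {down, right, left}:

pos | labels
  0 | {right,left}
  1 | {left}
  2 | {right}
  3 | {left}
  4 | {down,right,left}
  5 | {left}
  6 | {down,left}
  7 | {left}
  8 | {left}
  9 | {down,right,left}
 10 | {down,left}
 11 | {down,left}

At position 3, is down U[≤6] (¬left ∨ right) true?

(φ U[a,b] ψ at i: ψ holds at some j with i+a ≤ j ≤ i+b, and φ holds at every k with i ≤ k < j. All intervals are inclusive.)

Need some j in [3,9] with (¬left ∨ right), and down at every k in [3,j-1].
  j=3: (¬left ∨ right) false.
  j=4: (¬left ∨ right) holds, but down fails at k=3 → not this j.
  j=5: (¬left ∨ right) false.
  j=6: (¬left ∨ right) false.
  j=7: (¬left ∨ right) false.
  j=8: (¬left ∨ right) false.
  j=9: (¬left ∨ right) holds, but down fails at k=3 → not this j.
No j in the window works → until fails.

Does not hold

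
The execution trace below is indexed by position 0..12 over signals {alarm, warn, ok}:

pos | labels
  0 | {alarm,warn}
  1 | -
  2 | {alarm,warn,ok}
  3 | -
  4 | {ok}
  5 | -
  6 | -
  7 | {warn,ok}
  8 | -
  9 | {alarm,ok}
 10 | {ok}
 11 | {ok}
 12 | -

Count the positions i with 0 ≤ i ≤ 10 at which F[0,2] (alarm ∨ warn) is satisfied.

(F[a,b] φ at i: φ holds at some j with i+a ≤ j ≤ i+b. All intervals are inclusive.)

8

Evaluate at each i in [0,10]:
  i=0: ✓ (witness j=0)
  i=1: ✓ (witness j=2)
  i=2: ✓ (witness j=2)
  i=3: ✗ (none in [3,5])
  i=4: ✗ (none in [4,6])
  i=5: ✓ (witness j=7)
  i=6: ✓ (witness j=7)
  i=7: ✓ (witness j=7)
  i=8: ✓ (witness j=9)
  i=9: ✓ (witness j=9)
  i=10: ✗ (none in [10,12])
Positions where it holds: {0, 1, 2, 5, 6, 7, 8, 9} → 8.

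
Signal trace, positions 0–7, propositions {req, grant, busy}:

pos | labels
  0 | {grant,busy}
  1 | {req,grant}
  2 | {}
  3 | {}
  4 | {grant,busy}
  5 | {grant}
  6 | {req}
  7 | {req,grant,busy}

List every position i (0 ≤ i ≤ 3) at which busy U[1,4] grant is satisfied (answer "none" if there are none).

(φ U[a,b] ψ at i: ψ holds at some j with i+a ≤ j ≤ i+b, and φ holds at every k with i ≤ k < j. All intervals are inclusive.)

Evaluate at each i in [0,3]:
  i=0: ✓ (rhs at j=1; lhs holds on [0,0])
  i=1: ✗ (lhs fails at k=1 before rhs at j=4)
  i=2: ✗ (lhs fails at k=2 before rhs at j=4)
  i=3: ✗ (lhs fails at k=3 before rhs at j=4)

0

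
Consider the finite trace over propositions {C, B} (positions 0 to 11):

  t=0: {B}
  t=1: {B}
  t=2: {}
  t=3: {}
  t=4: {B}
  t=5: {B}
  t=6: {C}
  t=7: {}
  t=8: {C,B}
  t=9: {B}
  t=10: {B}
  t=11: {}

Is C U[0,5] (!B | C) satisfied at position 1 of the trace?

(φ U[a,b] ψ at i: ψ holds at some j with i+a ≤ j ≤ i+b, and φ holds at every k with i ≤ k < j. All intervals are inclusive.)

Does not hold

Need some j in [1,6] with (!B | C), and C at every k in [1,j-1].
  j=1: (!B | C) false.
  j=2: (!B | C) holds, but C fails at k=1 → not this j.
  j=3: (!B | C) holds, but C fails at k=1 → not this j.
  j=4: (!B | C) false.
  j=5: (!B | C) false.
  j=6: (!B | C) holds, but C fails at k=1 → not this j.
No j in the window works → until fails.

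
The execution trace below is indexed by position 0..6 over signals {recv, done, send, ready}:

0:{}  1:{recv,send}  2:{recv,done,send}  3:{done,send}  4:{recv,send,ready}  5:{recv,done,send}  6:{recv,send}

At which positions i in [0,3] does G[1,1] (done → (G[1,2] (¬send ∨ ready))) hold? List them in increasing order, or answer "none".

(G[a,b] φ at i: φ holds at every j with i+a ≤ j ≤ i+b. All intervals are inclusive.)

0, 3

Evaluate at each i in [0,3]:
  i=0: ✓ (all of [1,1])
  i=1: ✗ (fails at j=2)
  i=2: ✗ (fails at j=3)
  i=3: ✓ (all of [4,4])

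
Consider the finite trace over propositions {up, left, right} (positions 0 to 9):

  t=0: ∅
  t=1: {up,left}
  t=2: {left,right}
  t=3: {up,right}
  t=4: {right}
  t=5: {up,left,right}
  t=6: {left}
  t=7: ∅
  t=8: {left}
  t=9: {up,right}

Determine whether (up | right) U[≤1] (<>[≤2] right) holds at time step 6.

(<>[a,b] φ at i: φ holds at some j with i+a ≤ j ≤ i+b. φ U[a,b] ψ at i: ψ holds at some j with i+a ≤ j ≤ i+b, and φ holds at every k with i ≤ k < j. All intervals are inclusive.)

Need some j in [6,7] with <>[≤2] right, and (up | right) at every k in [6,j-1].
  j=6: <>[≤2] right — fails (none in [6,8]).
  j=7: <>[≤2] right holds, but (up | right) fails at k=6 → not this j.
No j in the window works → until fails.

False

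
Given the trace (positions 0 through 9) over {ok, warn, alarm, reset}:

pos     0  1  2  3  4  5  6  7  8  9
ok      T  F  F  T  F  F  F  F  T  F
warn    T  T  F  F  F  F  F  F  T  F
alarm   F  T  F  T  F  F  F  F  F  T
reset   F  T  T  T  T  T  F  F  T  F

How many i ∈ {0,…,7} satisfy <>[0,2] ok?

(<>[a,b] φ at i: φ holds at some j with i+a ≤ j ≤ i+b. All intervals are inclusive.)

6

Evaluate at each i in [0,7]:
  i=0: ✓ (witness j=0)
  i=1: ✓ (witness j=3)
  i=2: ✓ (witness j=3)
  i=3: ✓ (witness j=3)
  i=4: ✗ (none in [4,6])
  i=5: ✗ (none in [5,7])
  i=6: ✓ (witness j=8)
  i=7: ✓ (witness j=8)
Positions where it holds: {0, 1, 2, 3, 6, 7} → 6.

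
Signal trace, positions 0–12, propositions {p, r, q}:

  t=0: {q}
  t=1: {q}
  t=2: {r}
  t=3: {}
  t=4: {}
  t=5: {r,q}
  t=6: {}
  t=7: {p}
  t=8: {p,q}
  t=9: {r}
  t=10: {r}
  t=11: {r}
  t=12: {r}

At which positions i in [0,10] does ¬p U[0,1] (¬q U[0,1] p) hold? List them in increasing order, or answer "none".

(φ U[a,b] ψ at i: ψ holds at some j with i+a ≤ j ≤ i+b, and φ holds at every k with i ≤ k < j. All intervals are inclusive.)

5, 6, 7, 8

Evaluate at each i in [0,10]:
  i=0: ✗ (no rhs in [0,1])
  i=1: ✗ (no rhs in [1,2])
  i=2: ✗ (no rhs in [2,3])
  i=3: ✗ (no rhs in [3,4])
  i=4: ✗ (no rhs in [4,5])
  i=5: ✓ (rhs at j=6; lhs holds on [5,5])
  i=6: ✓ (rhs at j=6)
  i=7: ✓ (rhs at j=7)
  i=8: ✓ (rhs at j=8)
  i=9: ✗ (no rhs in [9,10])
  i=10: ✗ (no rhs in [10,11])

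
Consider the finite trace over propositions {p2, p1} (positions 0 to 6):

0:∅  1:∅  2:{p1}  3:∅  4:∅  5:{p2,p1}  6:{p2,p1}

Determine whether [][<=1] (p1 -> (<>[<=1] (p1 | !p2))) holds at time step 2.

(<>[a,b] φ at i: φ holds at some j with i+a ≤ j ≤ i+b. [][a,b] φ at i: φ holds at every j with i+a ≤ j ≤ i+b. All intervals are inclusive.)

Check (p1 -> (<>[<=1] (p1 | !p2))) at every j in [2,3]:
  j=2: antecedent true; consequent holds (witness at 2) → ✓
  j=3: antecedent false → ✓
All positions satisfy it → formula holds.

True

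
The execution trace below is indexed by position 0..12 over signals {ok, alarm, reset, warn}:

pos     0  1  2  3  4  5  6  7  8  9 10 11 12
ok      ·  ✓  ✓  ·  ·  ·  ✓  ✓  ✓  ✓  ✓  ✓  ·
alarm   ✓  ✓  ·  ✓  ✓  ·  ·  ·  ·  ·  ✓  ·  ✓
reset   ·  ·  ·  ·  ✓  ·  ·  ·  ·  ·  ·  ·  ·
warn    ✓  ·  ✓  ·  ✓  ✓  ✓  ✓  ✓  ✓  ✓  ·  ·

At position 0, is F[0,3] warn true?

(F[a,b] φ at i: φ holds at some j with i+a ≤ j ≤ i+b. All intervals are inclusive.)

Holds

Check warn at each j in [0,3]:
  j=0: true
  j=1: false
  j=2: true
  j=3: false
Found at j=0 → formula holds.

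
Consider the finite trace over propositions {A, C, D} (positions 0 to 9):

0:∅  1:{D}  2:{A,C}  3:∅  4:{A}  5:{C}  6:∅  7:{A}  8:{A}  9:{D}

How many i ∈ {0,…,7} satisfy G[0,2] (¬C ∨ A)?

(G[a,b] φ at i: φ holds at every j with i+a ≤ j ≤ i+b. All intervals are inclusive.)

Evaluate at each i in [0,7]:
  i=0: ✓ (all of [0,2])
  i=1: ✓ (all of [1,3])
  i=2: ✓ (all of [2,4])
  i=3: ✗ (fails at j=5)
  i=4: ✗ (fails at j=5)
  i=5: ✗ (fails at j=5)
  i=6: ✓ (all of [6,8])
  i=7: ✓ (all of [7,9])
Positions where it holds: {0, 1, 2, 6, 7} → 5.

5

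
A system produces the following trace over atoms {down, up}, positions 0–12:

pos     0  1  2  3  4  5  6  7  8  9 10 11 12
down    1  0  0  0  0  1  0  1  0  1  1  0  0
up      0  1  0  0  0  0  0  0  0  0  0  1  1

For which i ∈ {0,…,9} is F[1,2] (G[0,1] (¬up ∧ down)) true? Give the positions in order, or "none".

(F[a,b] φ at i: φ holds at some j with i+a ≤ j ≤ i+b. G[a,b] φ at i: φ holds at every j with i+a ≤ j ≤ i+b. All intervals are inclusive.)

7, 8

Evaluate at each i in [0,9]:
  i=0: ✗ (none in [1,2])
  i=1: ✗ (none in [2,3])
  i=2: ✗ (none in [3,4])
  i=3: ✗ (none in [4,5])
  i=4: ✗ (none in [5,6])
  i=5: ✗ (none in [6,7])
  i=6: ✗ (none in [7,8])
  i=7: ✓ (witness j=9)
  i=8: ✓ (witness j=9)
  i=9: ✗ (none in [10,11])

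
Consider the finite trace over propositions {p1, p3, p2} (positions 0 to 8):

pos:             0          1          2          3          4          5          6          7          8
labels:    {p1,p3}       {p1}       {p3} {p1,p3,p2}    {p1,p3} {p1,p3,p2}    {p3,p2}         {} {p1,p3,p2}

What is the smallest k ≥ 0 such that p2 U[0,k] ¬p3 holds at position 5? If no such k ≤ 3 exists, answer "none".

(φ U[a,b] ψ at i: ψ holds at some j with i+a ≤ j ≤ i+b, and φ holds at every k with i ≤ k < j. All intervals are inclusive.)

2

Need earliest j ≥ 5 with ¬p3, and p2 at every k in [5,j-1].
  j=5: rhs fails.
  j=6: rhs fails.
  j=7: rhs holds; lhs holds on [5,6]. k = 2.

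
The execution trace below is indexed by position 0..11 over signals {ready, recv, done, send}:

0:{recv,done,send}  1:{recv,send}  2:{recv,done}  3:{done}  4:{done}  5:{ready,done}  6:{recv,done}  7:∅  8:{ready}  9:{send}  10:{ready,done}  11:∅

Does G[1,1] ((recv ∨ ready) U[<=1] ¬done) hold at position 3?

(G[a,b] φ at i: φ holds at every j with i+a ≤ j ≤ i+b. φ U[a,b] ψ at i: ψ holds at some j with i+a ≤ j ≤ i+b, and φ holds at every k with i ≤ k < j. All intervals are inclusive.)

No

Check ((recv ∨ ready) U[<=1] ¬done) at every j in [4,4]:
  j=4: fails
Fails at j=4 → formula fails.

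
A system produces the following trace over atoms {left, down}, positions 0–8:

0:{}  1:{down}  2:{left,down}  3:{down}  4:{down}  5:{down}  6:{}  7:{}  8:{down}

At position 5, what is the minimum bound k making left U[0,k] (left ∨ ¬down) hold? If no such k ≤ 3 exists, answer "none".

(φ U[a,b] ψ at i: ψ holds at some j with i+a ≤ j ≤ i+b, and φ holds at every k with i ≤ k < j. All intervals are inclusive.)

none

Need earliest j ≥ 5 with (left ∨ ¬down), and left at every k in [5,j-1].
  j=5: rhs fails.
  j=6: rhs holds but lhs fails at k=5.
  j=7: rhs holds but lhs fails at k=5.
  j=8: rhs fails.
No witness within the range → none.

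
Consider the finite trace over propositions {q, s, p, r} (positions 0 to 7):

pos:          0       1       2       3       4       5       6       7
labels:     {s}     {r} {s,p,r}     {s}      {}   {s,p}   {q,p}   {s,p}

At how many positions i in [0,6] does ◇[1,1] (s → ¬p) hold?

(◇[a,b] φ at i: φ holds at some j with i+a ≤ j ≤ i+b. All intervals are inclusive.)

4

Evaluate at each i in [0,6]:
  i=0: ✓ (witness j=1)
  i=1: ✗ (none in [2,2])
  i=2: ✓ (witness j=3)
  i=3: ✓ (witness j=4)
  i=4: ✗ (none in [5,5])
  i=5: ✓ (witness j=6)
  i=6: ✗ (none in [7,7])
Positions where it holds: {0, 2, 3, 5} → 4.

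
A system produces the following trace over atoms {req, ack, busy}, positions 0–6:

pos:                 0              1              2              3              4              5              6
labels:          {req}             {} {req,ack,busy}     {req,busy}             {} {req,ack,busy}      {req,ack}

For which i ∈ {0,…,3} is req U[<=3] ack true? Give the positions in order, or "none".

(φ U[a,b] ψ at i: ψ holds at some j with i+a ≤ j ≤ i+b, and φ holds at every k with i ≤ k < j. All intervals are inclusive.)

2

Evaluate at each i in [0,3]:
  i=0: ✗ (lhs fails at k=1 before rhs at j=2)
  i=1: ✗ (lhs fails at k=1 before rhs at j=2)
  i=2: ✓ (rhs at j=2)
  i=3: ✗ (lhs fails at k=4 before rhs at j=5)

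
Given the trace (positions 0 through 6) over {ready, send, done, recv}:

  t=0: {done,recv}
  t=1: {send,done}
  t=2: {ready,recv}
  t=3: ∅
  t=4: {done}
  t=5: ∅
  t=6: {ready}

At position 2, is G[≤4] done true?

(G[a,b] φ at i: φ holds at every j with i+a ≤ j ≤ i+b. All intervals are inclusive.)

False

Check done at every j in [2,6]:
  j=2: false
  j=3: false
  j=4: true
  j=5: false
  j=6: false
Fails at j=2 → formula fails.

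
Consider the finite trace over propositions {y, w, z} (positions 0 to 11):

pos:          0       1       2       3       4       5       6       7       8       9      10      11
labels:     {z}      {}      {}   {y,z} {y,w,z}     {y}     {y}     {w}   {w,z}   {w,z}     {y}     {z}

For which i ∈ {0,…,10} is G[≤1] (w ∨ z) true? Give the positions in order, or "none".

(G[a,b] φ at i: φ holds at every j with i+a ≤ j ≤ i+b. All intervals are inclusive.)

3, 7, 8

Evaluate at each i in [0,10]:
  i=0: ✗ (fails at j=1)
  i=1: ✗ (fails at j=1)
  i=2: ✗ (fails at j=2)
  i=3: ✓ (all of [3,4])
  i=4: ✗ (fails at j=5)
  i=5: ✗ (fails at j=5)
  i=6: ✗ (fails at j=6)
  i=7: ✓ (all of [7,8])
  i=8: ✓ (all of [8,9])
  i=9: ✗ (fails at j=10)
  i=10: ✗ (fails at j=10)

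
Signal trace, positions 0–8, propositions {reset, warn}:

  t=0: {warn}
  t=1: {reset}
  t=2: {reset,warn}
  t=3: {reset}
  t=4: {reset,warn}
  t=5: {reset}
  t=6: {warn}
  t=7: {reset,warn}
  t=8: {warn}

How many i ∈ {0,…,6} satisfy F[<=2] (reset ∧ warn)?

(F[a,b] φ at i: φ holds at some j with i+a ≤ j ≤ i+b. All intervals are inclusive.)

Evaluate at each i in [0,6]:
  i=0: ✓ (witness j=2)
  i=1: ✓ (witness j=2)
  i=2: ✓ (witness j=2)
  i=3: ✓ (witness j=4)
  i=4: ✓ (witness j=4)
  i=5: ✓ (witness j=7)
  i=6: ✓ (witness j=7)
Positions where it holds: {0, 1, 2, 3, 4, 5, 6} → 7.

7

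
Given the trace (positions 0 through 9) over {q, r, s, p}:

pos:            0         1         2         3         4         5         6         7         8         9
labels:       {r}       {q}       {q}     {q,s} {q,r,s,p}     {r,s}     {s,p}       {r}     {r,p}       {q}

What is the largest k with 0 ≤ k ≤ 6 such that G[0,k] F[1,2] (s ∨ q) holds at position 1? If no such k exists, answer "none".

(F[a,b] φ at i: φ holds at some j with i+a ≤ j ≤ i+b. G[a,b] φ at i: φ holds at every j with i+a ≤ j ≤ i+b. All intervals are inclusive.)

F[1,2] (s ∨ q) must hold from j=1 onward; find where it first fails.
  j=1: holds
  j=2: holds
  j=3: holds
  j=4: holds
  j=5: holds
  j=6: fails
Holds on [1,5], so largest k = 4.

4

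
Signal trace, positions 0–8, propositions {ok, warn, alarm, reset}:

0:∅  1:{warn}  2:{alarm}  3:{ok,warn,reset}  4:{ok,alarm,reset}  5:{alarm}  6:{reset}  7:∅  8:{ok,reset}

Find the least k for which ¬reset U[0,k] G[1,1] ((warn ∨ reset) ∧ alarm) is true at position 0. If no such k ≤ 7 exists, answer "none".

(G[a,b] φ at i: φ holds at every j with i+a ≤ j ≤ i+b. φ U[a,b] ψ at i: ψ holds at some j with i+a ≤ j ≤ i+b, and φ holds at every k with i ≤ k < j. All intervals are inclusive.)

Need earliest j ≥ 0 with G[1,1] ((warn ∨ reset) ∧ alarm), and ¬reset at every k in [0,j-1].
  j=0: rhs fails.
  j=1: rhs fails.
  j=2: rhs fails.
  j=3: rhs holds; lhs holds on [0,2]. k = 3.

3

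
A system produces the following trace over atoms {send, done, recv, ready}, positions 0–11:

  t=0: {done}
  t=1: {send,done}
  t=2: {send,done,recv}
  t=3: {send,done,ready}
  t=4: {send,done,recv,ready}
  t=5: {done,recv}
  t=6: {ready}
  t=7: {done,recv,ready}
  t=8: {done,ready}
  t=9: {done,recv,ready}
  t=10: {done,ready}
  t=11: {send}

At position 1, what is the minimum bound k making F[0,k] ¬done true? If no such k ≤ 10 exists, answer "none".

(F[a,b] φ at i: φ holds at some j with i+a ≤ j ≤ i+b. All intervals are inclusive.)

Scan j = 1,2,… for ¬done:
  j=1: fails
  j=2: fails
  j=3: fails
  j=4: fails
  j=5: fails
  j=6: holds
First hit at j=6, so smallest k = 6-1 = 5.

5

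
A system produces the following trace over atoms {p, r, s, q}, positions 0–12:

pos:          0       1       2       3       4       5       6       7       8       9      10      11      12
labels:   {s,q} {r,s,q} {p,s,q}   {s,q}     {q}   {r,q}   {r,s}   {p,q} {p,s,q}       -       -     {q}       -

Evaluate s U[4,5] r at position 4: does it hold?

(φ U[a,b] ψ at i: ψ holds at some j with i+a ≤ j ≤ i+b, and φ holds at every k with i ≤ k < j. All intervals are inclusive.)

Need some j in [8,9] with r, and s at every k in [4,j-1].
  j=8: r false.
  j=9: r false.
No j in the window works → until fails.

No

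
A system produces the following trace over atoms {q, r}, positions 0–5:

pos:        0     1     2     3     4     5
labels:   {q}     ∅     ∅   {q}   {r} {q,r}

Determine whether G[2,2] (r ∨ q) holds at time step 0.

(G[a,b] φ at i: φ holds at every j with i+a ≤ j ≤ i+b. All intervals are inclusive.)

Does not hold

Check (r ∨ q) at every j in [2,2]:
  j=2: false
Fails at j=2 → formula fails.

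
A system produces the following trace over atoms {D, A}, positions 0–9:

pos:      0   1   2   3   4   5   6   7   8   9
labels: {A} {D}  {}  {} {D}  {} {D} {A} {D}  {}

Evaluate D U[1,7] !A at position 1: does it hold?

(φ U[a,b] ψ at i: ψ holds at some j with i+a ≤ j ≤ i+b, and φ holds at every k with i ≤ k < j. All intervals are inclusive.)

Need some j in [2,8] with !A, and D at every k in [1,j-1].
  j=2: !A holds; D holds at every k in [1,1] → satisfied.

Yes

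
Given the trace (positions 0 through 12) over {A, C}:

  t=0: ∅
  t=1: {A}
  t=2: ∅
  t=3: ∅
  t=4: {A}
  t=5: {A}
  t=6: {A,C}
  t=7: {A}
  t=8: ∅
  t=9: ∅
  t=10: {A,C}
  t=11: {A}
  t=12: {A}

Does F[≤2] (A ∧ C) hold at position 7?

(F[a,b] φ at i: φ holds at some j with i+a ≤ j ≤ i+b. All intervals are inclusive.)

No

Check (A ∧ C) at each j in [7,9]:
  j=7: false
  j=8: false
  j=9: false
No position in the window satisfies it → formula fails.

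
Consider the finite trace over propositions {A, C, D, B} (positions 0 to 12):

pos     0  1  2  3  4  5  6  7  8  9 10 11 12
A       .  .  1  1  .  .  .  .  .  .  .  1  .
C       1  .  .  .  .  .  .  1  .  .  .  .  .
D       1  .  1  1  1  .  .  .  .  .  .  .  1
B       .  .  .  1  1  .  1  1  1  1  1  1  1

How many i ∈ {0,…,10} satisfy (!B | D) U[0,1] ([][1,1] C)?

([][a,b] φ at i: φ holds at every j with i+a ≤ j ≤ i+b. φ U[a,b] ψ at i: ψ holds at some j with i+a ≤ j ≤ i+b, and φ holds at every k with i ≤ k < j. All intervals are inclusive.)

Evaluate at each i in [0,10]:
  i=0: ✗ (no rhs in [0,1])
  i=1: ✗ (no rhs in [1,2])
  i=2: ✗ (no rhs in [2,3])
  i=3: ✗ (no rhs in [3,4])
  i=4: ✗ (no rhs in [4,5])
  i=5: ✓ (rhs at j=6; lhs holds on [5,5])
  i=6: ✓ (rhs at j=6)
  i=7: ✗ (no rhs in [7,8])
  i=8: ✗ (no rhs in [8,9])
  i=9: ✗ (no rhs in [9,10])
  i=10: ✗ (no rhs in [10,11])
Positions where it holds: {5, 6} → 2.

2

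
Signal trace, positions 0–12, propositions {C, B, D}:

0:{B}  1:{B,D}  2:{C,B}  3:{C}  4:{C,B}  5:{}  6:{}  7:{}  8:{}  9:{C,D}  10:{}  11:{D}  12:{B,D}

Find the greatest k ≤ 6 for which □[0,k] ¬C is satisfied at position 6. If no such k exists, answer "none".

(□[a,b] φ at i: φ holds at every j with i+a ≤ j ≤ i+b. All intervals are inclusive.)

¬C must hold from j=6 onward; find where it first fails.
  j=6: holds
  j=7: holds
  j=8: holds
  j=9: fails
Holds on [6,8], so largest k = 2.

2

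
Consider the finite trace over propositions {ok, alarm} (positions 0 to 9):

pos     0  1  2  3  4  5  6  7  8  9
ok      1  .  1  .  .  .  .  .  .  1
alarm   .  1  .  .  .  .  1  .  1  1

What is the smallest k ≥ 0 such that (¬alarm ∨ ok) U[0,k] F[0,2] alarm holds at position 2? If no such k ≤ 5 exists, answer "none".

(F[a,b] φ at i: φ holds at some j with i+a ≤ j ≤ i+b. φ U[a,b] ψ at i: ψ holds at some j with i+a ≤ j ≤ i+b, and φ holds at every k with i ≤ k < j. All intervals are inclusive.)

Need earliest j ≥ 2 with F[0,2] alarm, and (¬alarm ∨ ok) at every k in [2,j-1].
  j=2: rhs fails.
  j=3: rhs fails.
  j=4: rhs holds; lhs holds on [2,3]. k = 2.

2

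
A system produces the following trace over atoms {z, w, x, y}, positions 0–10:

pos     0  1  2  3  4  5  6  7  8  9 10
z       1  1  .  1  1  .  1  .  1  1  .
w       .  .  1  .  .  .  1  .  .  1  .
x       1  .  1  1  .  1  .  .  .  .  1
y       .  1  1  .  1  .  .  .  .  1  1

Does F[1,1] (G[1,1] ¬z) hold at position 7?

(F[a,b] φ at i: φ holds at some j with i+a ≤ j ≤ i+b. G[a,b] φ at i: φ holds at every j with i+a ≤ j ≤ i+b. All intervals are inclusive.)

No

Check G[1,1] ¬z at each j in [8,8]:
  j=8: fails at 9
No position in the window satisfies it → formula fails.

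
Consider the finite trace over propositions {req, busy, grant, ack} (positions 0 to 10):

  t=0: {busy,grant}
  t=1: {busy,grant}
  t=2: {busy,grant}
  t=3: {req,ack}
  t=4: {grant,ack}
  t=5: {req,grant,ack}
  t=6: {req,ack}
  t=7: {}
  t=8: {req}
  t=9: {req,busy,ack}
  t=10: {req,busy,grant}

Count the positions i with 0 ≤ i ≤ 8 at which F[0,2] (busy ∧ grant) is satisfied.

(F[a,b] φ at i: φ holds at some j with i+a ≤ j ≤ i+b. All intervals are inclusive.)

4

Evaluate at each i in [0,8]:
  i=0: ✓ (witness j=0)
  i=1: ✓ (witness j=1)
  i=2: ✓ (witness j=2)
  i=3: ✗ (none in [3,5])
  i=4: ✗ (none in [4,6])
  i=5: ✗ (none in [5,7])
  i=6: ✗ (none in [6,8])
  i=7: ✗ (none in [7,9])
  i=8: ✓ (witness j=10)
Positions where it holds: {0, 1, 2, 8} → 4.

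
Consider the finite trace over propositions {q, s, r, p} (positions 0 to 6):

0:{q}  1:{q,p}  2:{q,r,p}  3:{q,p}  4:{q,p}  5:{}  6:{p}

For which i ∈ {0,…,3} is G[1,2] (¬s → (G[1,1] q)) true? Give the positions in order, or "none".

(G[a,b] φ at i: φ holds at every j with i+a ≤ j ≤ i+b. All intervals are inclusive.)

Evaluate at each i in [0,3]:
  i=0: ✓ (all of [1,2])
  i=1: ✓ (all of [2,3])
  i=2: ✗ (fails at j=4)
  i=3: ✗ (fails at j=4)

0, 1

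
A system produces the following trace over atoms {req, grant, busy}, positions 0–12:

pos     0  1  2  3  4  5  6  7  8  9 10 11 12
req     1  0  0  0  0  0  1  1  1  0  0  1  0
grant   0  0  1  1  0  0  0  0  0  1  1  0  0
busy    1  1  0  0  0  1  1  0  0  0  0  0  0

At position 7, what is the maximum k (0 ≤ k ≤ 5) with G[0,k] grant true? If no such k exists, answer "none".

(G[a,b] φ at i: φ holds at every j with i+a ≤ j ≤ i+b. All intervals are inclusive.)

grant must hold from j=7 onward; find where it first fails.
  j=7: fails → no k works.

none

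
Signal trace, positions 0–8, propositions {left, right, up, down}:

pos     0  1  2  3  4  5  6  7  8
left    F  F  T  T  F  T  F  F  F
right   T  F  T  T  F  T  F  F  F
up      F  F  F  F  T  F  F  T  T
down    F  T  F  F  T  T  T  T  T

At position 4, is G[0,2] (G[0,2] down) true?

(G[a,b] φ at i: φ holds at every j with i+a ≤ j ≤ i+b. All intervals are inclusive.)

Check G[0,2] down at every j in [4,6]:
  j=4: holds on [4,6]
  j=5: holds on [5,7]
  j=6: holds on [6,8]
All positions satisfy it → formula holds.

True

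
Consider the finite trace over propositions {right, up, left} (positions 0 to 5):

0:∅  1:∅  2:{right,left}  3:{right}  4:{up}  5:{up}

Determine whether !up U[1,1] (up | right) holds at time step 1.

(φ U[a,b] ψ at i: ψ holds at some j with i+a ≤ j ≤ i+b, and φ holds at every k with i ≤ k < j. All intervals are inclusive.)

Holds

Need some j in [2,2] with (up | right), and !up at every k in [1,j-1].
  j=2: (up | right) holds; !up holds at every k in [1,1] → satisfied.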